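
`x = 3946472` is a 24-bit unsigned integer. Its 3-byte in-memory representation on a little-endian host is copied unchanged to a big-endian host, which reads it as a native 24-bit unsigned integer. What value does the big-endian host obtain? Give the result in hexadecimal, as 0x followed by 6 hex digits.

3946472 in 24-bit hexadecimal is 0x3C37E8.
Stored little-endian, the bytes at ascending addresses are E8 37 3C.
Read back as big-endian, the last byte is least significant, giving 0xE8373C.

0xE8373C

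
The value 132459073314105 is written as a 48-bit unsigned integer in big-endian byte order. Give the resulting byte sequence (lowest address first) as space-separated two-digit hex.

132459073314105 in hexadecimal, padded to 48 bits, is 0x787888031D39.
Split into bytes (most-significant first): 78 78 88 03 1D 39.
Big-endian: lowest address holds the most-significant byte.
So the memory order matches the most-significant-first order: 78 78 88 03 1D 39.

78 78 88 03 1D 39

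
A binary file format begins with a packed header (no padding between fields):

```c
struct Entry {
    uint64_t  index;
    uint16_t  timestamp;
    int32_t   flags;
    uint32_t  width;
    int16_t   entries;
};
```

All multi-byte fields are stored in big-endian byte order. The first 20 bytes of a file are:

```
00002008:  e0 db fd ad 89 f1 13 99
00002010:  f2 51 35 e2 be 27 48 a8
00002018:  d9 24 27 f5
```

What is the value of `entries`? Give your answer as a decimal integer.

10229

`entries` follows `index` (8 B), `timestamp` (2 B), `flags` (4 B), `width` (4 B), so it starts at offset 8 + 2 + 4 + 4 = 18 and occupies 2 bytes.
Bytes at offsets 18..19: 27 F5.
Big-endian stores the most-significant byte at the lowest address.
The bytes are already most-significant first: 0x27F5.
0x27F5 = 10229.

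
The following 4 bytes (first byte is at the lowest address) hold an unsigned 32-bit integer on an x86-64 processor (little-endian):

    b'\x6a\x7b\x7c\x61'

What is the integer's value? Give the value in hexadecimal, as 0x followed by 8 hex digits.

Little-endian: lowest address holds the least-significant byte.
Reassemble most-significant byte first: 61 7C 7B 6A → 0x617C7B6A.

0x617C7B6A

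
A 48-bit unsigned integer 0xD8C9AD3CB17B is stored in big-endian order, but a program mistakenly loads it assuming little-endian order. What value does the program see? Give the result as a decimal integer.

Stored big-endian, the bytes at ascending addresses are D8 C9 AD 3C B1 7B.
Read back as little-endian, the first byte is least significant, giving 0x7BB13CADC9D8.
0x7BB13CADC9D8 = 136001157450200.

136001157450200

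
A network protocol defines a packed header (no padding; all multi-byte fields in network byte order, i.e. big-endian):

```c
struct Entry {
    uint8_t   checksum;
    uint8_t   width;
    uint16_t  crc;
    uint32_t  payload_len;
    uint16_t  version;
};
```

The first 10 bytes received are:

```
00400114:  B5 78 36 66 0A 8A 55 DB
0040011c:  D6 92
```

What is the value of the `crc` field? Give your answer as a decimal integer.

13926

`crc` follows `checksum` (1 B), `width` (1 B), so it starts at offset 1 + 1 = 2 and occupies 2 bytes.
Bytes at offsets 2..3: 36 66.
Big-endian stores the most-significant byte at the lowest address.
The bytes are already most-significant first: 0x3666.
0x3666 = 13926.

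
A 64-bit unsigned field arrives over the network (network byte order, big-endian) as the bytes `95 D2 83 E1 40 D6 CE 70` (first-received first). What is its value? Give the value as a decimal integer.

10795836260239199856

Big-endian: lowest address holds the most-significant byte.
The bytes are already most-significant first: 0x95D283E140D6CE70.
0x95D283E140D6CE70 = 10795836260239199856.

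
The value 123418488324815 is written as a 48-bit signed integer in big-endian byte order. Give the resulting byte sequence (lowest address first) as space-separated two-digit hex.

70 3F 9B 27 C2 CF

123418488324815 in hexadecimal, padded to 48 bits, is 0x703F9B27C2CF.
Split into bytes (most-significant first): 70 3F 9B 27 C2 CF.
Big-endian stores the most-significant byte at the lowest address.
So the memory order matches the most-significant-first order: 70 3F 9B 27 C2 CF.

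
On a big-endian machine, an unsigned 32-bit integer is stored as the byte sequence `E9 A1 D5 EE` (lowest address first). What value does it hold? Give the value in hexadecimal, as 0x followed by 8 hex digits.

0xE9A1D5EE

Big-endian stores the most-significant byte at the lowest address.
The bytes are already most-significant first: 0xE9A1D5EE.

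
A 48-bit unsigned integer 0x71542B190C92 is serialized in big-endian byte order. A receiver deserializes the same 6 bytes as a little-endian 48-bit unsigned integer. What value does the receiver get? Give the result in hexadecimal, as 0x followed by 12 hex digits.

Stored big-endian, the bytes at ascending addresses are 71 54 2B 19 0C 92.
Read back as little-endian, the first byte is least significant, giving 0x920C192B5471.

0x920C192B5471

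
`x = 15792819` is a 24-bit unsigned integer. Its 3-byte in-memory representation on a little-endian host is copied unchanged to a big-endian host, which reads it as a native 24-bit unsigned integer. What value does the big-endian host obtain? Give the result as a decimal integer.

11795184

15792819 in 24-bit hexadecimal is 0xF0FAB3.
Stored little-endian, the bytes at ascending addresses are B3 FA F0.
Read back as big-endian, the last byte is least significant, giving 0xB3FAF0.
0xB3FAF0 = 11795184.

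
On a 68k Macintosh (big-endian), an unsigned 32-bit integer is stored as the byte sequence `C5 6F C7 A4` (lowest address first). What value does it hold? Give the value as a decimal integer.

In big-endian order the high byte comes first in memory.
The bytes are already most-significant first: 0xC56FC7A4.
0xC56FC7A4 = 3312437156.

3312437156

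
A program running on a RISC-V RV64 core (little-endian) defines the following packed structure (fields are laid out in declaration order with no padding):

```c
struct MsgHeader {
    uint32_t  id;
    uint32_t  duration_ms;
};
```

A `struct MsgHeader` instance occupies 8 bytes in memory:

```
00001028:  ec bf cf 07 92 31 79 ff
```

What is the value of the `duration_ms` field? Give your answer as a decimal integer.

4286132626

`duration_ms` follows `id` (4 bytes), so it starts at byte offset 4 and occupies 4 bytes.
Bytes at offsets 4..7: 92 31 79 FF.
Little-endian stores the least-significant byte at the lowest address.
Reassemble most-significant byte first: FF 79 31 92 → 0xFF793192.
0xFF793192 = 4286132626.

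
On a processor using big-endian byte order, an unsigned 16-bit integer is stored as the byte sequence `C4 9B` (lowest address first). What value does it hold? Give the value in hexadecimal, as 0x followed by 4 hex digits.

Big-endian: lowest address holds the most-significant byte.
The bytes are already most-significant first: 0xC49B.

0xC49B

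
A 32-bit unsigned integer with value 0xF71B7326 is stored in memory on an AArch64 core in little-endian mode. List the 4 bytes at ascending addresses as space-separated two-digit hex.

Split into bytes (most-significant first): F7 1B 73 26.
Little-endian stores the least-significant byte at the lowest address.
So at ascending addresses the bytes are 26 73 1B F7.

26 73 1B F7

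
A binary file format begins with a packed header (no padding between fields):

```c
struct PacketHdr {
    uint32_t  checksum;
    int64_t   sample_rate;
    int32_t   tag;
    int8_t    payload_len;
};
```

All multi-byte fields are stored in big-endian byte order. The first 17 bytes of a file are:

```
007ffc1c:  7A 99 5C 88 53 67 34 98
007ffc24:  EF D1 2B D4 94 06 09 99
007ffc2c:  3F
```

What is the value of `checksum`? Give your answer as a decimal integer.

2056871048

`checksum` is the first field, at byte offset 0, occupying 4 bytes.
Bytes at offsets 0..3: 7A 99 5C 88.
Big-endian stores the most-significant byte at the lowest address.
The bytes are already most-significant first: 0x7A995C88.
0x7A995C88 = 2056871048.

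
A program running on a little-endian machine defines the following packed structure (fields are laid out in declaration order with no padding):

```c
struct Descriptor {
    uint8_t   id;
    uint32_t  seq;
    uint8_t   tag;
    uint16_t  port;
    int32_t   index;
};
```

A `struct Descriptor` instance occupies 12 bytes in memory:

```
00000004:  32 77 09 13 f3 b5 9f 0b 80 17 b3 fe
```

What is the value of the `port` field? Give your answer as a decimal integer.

`port` follows `id` (1 B), `seq` (4 B), `tag` (1 B), so it starts at offset 1 + 4 + 1 = 6 and occupies 2 bytes.
Bytes at offsets 6..7: 9F 0B.
Little-endian: lowest address holds the least-significant byte.
Reassemble most-significant byte first: 0B 9F → 0x0B9F.
0x0B9F = 2975.

2975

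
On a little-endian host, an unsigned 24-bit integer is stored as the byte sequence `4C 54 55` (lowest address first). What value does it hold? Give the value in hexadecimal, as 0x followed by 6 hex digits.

Little-endian stores the least-significant byte at the lowest address.
Reassemble most-significant byte first: 55 54 4C → 0x55544C.

0x55544C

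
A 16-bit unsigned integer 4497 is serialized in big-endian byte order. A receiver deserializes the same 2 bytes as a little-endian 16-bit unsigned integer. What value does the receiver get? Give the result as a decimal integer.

37137

4497 in 16-bit hexadecimal is 0x1191.
Stored big-endian, the bytes at ascending addresses are 11 91.
Read back as little-endian, the first byte is least significant, giving 0x9111.
0x9111 = 37137.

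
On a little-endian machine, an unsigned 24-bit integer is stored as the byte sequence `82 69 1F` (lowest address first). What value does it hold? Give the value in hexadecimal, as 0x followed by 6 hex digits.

0x1F6982

In little-endian order the low byte comes first in memory.
Reassemble most-significant byte first: 1F 69 82 → 0x1F6982.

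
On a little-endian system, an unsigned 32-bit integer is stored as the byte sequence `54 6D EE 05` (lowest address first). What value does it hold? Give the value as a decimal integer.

99511636

In little-endian order the low byte comes first in memory.
Reassemble most-significant byte first: 05 EE 6D 54 → 0x05EE6D54.
0x05EE6D54 = 99511636.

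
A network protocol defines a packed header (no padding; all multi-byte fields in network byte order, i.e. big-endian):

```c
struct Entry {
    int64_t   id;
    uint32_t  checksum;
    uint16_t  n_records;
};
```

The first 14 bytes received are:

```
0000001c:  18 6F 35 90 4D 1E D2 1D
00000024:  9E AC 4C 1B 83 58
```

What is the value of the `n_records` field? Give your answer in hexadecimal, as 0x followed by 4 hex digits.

`n_records` follows `id` (8 B), `checksum` (4 B), so it starts at offset 8 + 4 = 12 and occupies 2 bytes.
Bytes at offsets 12..13: 83 58.
Big-endian stores the most-significant byte at the lowest address.
The bytes are already most-significant first: 0x8358.

0x8358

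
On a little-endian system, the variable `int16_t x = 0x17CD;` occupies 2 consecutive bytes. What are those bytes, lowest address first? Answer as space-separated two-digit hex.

Split into bytes (most-significant first): 17 CD.
Little-endian stores the least-significant byte at the lowest address.
So at ascending addresses the bytes are CD 17.

CD 17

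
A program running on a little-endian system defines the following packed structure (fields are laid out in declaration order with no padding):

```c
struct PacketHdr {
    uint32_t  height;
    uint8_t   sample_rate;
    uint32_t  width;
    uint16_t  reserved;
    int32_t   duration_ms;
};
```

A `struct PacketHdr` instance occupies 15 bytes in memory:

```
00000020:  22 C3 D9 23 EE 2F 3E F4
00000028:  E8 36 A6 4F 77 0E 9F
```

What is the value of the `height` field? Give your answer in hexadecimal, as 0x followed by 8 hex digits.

`height` is the first field, at byte offset 0, occupying 4 bytes.
Bytes at offsets 0..3: 22 C3 D9 23.
Little-endian: lowest address holds the least-significant byte.
Reassemble most-significant byte first: 23 D9 C3 22 → 0x23D9C322.

0x23D9C322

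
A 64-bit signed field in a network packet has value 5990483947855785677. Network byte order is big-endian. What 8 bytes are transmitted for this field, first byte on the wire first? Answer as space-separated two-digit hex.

53 22 79 69 60 9F AE CD

5990483947855785677 in hexadecimal, padded to 64 bits, is 0x53227969609FAECD.
Split into bytes (most-significant first): 53 22 79 69 60 9F AE CD.
Big-endian: lowest address holds the most-significant byte.
So the memory order matches the most-significant-first order: 53 22 79 69 60 9F AE CD.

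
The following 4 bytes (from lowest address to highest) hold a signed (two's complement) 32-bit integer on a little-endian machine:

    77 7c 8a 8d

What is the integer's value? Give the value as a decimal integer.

Little-endian: lowest address holds the least-significant byte.
Reassemble most-significant byte first: 8D 8A 7C 77 → 0x8D8A7C77.
Top bit is set, so as a signed 32-bit value this is 0x8D8A7C77 − 2^32 = -1920304009.

-1920304009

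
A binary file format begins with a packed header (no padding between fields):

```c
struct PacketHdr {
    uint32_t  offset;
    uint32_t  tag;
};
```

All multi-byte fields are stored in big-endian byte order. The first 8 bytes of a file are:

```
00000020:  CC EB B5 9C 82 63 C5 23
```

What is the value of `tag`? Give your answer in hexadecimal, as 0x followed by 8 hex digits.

0x8263C523

`tag` follows `offset` (4 bytes), so it starts at byte offset 4 and occupies 4 bytes.
Bytes at offsets 4..7: 82 63 C5 23.
Big-endian: lowest address holds the most-significant byte.
The bytes are already most-significant first: 0x8263C523.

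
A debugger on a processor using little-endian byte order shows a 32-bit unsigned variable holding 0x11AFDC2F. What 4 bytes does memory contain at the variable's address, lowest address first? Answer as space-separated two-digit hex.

Split into bytes (most-significant first): 11 AF DC 2F.
Little-endian: lowest address holds the least-significant byte.
So at ascending addresses the bytes are 2F DC AF 11.

2F DC AF 11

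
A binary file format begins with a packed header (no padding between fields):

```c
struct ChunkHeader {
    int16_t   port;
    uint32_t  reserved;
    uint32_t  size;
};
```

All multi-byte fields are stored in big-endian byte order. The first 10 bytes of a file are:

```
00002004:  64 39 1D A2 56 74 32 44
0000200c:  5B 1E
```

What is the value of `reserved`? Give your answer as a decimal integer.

`reserved` follows `port` (2 bytes), so it starts at byte offset 2 and occupies 4 bytes.
Bytes at offsets 2..5: 1D A2 56 74.
In big-endian order the high byte comes first in memory.
The bytes are already most-significant first: 0x1DA25674.
0x1DA25674 = 497178228.

497178228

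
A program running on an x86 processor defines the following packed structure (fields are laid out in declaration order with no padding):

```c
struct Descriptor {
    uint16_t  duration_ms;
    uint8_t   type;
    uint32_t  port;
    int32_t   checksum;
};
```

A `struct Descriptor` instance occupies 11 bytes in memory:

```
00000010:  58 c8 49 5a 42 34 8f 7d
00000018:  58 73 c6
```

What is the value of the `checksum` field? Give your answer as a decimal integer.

-965519235

`checksum` follows `duration_ms` (2 B), `type` (1 B), `port` (4 B), so it starts at offset 2 + 1 + 4 = 7 and occupies 4 bytes.
Bytes at offsets 7..10: 7D 58 73 C6.
Little-endian: lowest address holds the least-significant byte.
Reassemble most-significant byte first: C6 73 58 7D → 0xC673587D.
Top bit is set, so as a signed 32-bit value this is 0xC673587D − 2^32 = -965519235.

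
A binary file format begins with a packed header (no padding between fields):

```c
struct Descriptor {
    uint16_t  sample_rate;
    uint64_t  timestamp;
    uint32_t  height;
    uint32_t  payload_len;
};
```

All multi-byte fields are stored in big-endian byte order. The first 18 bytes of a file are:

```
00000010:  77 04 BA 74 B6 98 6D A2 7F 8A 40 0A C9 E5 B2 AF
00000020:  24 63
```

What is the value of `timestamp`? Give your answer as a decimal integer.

13435564354143682442

`timestamp` follows `sample_rate` (2 bytes), so it starts at byte offset 2 and occupies 8 bytes.
Bytes at offsets 2..9: BA 74 B6 98 6D A2 7F 8A.
Big-endian stores the most-significant byte at the lowest address.
The bytes are already most-significant first: 0xBA74B6986DA27F8A.
0xBA74B6986DA27F8A = 13435564354143682442.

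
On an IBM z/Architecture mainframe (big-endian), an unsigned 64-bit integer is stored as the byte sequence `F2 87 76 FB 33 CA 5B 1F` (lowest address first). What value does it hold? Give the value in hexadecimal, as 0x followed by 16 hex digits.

Big-endian stores the most-significant byte at the lowest address.
The bytes are already most-significant first: 0xF28776FB33CA5B1F.

0xF28776FB33CA5B1F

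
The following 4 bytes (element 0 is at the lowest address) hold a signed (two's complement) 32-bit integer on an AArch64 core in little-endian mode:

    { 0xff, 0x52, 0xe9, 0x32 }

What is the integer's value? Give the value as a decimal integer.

Little-endian stores the least-significant byte at the lowest address.
Reassemble most-significant byte first: 32 E9 52 FF → 0x32E952FF.
0x32E952FF = 854151935.

854151935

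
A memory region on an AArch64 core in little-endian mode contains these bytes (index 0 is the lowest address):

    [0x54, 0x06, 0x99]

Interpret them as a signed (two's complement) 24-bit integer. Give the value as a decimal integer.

-6748588

Little-endian stores the least-significant byte at the lowest address.
Reassemble most-significant byte first: 99 06 54 → 0x990654.
Top bit is set, so as a signed 24-bit value this is 0x990654 − 2^24 = -6748588.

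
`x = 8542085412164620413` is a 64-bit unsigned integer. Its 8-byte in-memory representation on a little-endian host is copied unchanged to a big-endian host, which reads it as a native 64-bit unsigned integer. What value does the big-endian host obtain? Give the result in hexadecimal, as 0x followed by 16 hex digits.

8542085412164620413 in 64-bit hexadecimal is 0x768B956CA91E507D.
Stored little-endian, the bytes at ascending addresses are 7D 50 1E A9 6C 95 8B 76.
Read back as big-endian, the last byte is least significant, giving 0x7D501EA96C958B76.

0x7D501EA96C958B76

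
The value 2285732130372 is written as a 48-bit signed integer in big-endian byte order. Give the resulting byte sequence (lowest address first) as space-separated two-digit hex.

02 14 30 40 6E 44

2285732130372 in hexadecimal, padded to 48 bits, is 0x021430406E44.
Split into bytes (most-significant first): 02 14 30 40 6E 44.
Big-endian: lowest address holds the most-significant byte.
So the memory order matches the most-significant-first order: 02 14 30 40 6E 44.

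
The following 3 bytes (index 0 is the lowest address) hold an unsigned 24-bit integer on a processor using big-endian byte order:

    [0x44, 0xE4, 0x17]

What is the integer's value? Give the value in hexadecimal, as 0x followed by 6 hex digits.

In big-endian order the high byte comes first in memory.
The bytes are already most-significant first: 0x44E417.

0x44E417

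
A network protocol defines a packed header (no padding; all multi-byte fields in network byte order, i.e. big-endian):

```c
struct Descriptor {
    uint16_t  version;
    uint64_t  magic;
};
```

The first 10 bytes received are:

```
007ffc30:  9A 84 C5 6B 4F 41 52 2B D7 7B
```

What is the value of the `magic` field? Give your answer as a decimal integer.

14225550989949917051

`magic` follows `version` (2 bytes), so it starts at byte offset 2 and occupies 8 bytes.
Bytes at offsets 2..9: C5 6B 4F 41 52 2B D7 7B.
Big-endian: lowest address holds the most-significant byte.
The bytes are already most-significant first: 0xC56B4F41522BD77B.
0xC56B4F41522BD77B = 14225550989949917051.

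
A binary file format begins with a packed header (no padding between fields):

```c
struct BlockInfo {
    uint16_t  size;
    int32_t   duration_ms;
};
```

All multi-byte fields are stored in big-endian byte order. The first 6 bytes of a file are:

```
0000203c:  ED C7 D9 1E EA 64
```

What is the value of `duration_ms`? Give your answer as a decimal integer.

`duration_ms` follows `size` (2 bytes), so it starts at byte offset 2 and occupies 4 bytes.
Bytes at offsets 2..5: D9 1E EA 64.
In big-endian order the high byte comes first in memory.
The bytes are already most-significant first: 0xD91EEA64.
Top bit is set, so as a signed 32-bit value this is 0xD91EEA64 − 2^32 = -652285340.

-652285340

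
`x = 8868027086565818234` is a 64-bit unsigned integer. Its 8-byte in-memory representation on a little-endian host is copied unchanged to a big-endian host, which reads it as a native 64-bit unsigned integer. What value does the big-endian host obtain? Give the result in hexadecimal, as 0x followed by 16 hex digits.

0x7A3F4C81A68F117B

8868027086565818234 in 64-bit hexadecimal is 0x7B118FA6814C3F7A.
Stored little-endian, the bytes at ascending addresses are 7A 3F 4C 81 A6 8F 11 7B.
Read back as big-endian, the last byte is least significant, giving 0x7A3F4C81A68F117B.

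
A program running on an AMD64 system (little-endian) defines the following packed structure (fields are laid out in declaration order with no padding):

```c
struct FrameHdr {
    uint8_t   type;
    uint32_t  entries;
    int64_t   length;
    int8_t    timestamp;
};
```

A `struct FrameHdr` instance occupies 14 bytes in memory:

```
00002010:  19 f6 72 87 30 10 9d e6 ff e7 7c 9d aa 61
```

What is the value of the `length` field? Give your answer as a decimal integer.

-6152624180045636336

`length` follows `type` (1 B), `entries` (4 B), so it starts at offset 1 + 4 = 5 and occupies 8 bytes.
Bytes at offsets 5..12: 10 9D E6 FF E7 7C 9D AA.
In little-endian order the low byte comes first in memory.
Reassemble most-significant byte first: AA 9D 7C E7 FF E6 9D 10 → 0xAA9D7CE7FFE69D10.
Top bit is set, so as a signed 64-bit value this is 0xAA9D7CE7FFE69D10 − 2^64 = -6152624180045636336.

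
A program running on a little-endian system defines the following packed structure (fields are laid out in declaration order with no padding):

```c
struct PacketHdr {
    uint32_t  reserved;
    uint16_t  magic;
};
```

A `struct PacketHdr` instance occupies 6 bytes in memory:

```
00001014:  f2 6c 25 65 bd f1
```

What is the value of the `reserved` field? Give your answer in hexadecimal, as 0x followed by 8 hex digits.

`reserved` is the first field, at byte offset 0, occupying 4 bytes.
Bytes at offsets 0..3: F2 6C 25 65.
Little-endian: lowest address holds the least-significant byte.
Reassemble most-significant byte first: 65 25 6C F2 → 0x65256CF2.

0x65256CF2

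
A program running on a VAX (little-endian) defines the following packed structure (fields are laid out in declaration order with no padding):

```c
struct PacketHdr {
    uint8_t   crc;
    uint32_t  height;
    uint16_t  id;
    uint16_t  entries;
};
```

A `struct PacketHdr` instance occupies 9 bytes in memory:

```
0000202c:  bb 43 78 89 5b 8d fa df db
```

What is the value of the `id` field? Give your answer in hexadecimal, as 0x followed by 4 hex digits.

0xFA8D

`id` follows `crc` (1 B), `height` (4 B), so it starts at offset 1 + 4 = 5 and occupies 2 bytes.
Bytes at offsets 5..6: 8D FA.
Little-endian: lowest address holds the least-significant byte.
Reassemble most-significant byte first: FA 8D → 0xFA8D.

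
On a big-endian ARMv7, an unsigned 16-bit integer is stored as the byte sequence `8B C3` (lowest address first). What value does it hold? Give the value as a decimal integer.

Big-endian stores the most-significant byte at the lowest address.
The bytes are already most-significant first: 0x8BC3.
0x8BC3 = 35779.

35779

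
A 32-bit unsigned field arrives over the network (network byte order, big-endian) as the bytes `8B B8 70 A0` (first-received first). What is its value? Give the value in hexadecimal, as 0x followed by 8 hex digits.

Big-endian: lowest address holds the most-significant byte.
The bytes are already most-significant first: 0x8BB870A0.

0x8BB870A0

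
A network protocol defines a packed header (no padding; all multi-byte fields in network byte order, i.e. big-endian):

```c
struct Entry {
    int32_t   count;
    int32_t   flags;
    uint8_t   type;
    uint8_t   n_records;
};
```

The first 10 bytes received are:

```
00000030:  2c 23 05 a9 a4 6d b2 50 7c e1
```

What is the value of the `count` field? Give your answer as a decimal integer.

740492713

`count` is the first field, at byte offset 0, occupying 4 bytes.
Bytes at offsets 0..3: 2C 23 05 A9.
In big-endian order the high byte comes first in memory.
The bytes are already most-significant first: 0x2C2305A9.
0x2C2305A9 = 740492713.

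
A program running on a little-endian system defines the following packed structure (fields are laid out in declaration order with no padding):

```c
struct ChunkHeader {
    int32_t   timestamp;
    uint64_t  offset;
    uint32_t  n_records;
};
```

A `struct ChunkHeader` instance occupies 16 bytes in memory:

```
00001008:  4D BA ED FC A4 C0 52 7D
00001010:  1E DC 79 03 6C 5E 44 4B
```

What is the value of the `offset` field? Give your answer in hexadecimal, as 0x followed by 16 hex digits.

`offset` follows `timestamp` (4 bytes), so it starts at byte offset 4 and occupies 8 bytes.
Bytes at offsets 4..11: A4 C0 52 7D 1E DC 79 03.
Little-endian stores the least-significant byte at the lowest address.
Reassemble most-significant byte first: 03 79 DC 1E 7D 52 C0 A4 → 0x0379DC1E7D52C0A4.

0x0379DC1E7D52C0A4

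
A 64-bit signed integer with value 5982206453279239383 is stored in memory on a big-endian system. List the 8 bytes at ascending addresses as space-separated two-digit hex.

5982206453279239383 in hexadecimal, padded to 64 bits, is 0x53051112FCC22CD7.
Split into bytes (most-significant first): 53 05 11 12 FC C2 2C D7.
In big-endian order the high byte comes first in memory.
So the memory order matches the most-significant-first order: 53 05 11 12 FC C2 2C D7.

53 05 11 12 FC C2 2C D7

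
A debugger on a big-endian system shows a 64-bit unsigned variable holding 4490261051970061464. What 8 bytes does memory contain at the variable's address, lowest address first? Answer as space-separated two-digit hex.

4490261051970061464 in hexadecimal, padded to 64 bits, is 0x3E509CA2E7728498.
Split into bytes (most-significant first): 3E 50 9C A2 E7 72 84 98.
Big-endian: lowest address holds the most-significant byte.
So the memory order matches the most-significant-first order: 3E 50 9C A2 E7 72 84 98.

3E 50 9C A2 E7 72 84 98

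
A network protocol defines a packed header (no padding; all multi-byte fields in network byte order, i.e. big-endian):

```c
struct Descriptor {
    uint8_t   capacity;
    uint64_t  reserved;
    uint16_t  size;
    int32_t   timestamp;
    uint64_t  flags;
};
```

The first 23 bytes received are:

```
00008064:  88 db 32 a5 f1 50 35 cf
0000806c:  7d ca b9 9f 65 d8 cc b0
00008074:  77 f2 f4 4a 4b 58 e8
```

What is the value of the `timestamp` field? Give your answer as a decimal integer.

-1620715316

`timestamp` follows `capacity` (1 B), `reserved` (8 B), `size` (2 B), so it starts at offset 1 + 8 + 2 = 11 and occupies 4 bytes.
Bytes at offsets 11..14: 9F 65 D8 CC.
Big-endian: lowest address holds the most-significant byte.
The bytes are already most-significant first: 0x9F65D8CC.
Top bit is set, so as a signed 32-bit value this is 0x9F65D8CC − 2^32 = -1620715316.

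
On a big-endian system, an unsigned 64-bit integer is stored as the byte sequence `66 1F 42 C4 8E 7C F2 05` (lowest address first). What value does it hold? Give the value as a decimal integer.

Big-endian stores the most-significant byte at the lowest address.
The bytes are already most-significant first: 0x661F42C48E7CF205.
0x661F42C48E7CF205 = 7358673728118256133.

7358673728118256133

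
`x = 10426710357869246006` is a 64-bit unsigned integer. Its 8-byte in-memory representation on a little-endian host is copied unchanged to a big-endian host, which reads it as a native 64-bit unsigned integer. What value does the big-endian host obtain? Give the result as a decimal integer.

3942530735727817616

10426710357869246006 in 64-bit hexadecimal is 0x90B31DD3D0AEB636.
Stored little-endian, the bytes at ascending addresses are 36 B6 AE D0 D3 1D B3 90.
Read back as big-endian, the last byte is least significant, giving 0x36B6AED0D31DB390.
0x36B6AED0D31DB390 = 3942530735727817616.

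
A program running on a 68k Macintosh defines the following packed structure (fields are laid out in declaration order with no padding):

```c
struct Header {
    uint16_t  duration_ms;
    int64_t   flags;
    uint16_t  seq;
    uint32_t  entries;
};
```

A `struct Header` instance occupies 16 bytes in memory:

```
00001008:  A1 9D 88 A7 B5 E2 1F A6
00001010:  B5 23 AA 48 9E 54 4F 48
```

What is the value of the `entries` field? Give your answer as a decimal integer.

2656325448

`entries` follows `duration_ms` (2 B), `flags` (8 B), `seq` (2 B), so it starts at offset 2 + 8 + 2 = 12 and occupies 4 bytes.
Bytes at offsets 12..15: 9E 54 4F 48.
Big-endian stores the most-significant byte at the lowest address.
The bytes are already most-significant first: 0x9E544F48.
0x9E544F48 = 2656325448.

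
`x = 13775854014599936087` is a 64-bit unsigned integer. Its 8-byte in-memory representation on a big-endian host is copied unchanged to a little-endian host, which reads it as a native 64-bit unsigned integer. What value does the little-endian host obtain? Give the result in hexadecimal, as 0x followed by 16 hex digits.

13775854014599936087 in 64-bit hexadecimal is 0xBF2DAA3D19DE3857.
Stored big-endian, the bytes at ascending addresses are BF 2D AA 3D 19 DE 38 57.
Read back as little-endian, the first byte is least significant, giving 0x5738DE193DAA2DBF.

0x5738DE193DAA2DBF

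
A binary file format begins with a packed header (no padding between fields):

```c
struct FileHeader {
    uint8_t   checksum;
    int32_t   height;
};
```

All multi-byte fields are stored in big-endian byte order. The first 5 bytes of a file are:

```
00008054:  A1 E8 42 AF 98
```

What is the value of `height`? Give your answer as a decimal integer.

-398282856

`height` follows `checksum` (1 byte), so it starts at byte offset 1 and occupies 4 bytes.
Bytes at offsets 1..4: E8 42 AF 98.
In big-endian order the high byte comes first in memory.
The bytes are already most-significant first: 0xE842AF98.
Top bit is set, so as a signed 32-bit value this is 0xE842AF98 − 2^32 = -398282856.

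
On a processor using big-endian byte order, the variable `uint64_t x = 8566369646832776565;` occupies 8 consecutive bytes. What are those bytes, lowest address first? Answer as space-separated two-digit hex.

76 E1 DB CE A6 27 F5 75

8566369646832776565 in hexadecimal, padded to 64 bits, is 0x76E1DBCEA627F575.
Split into bytes (most-significant first): 76 E1 DB CE A6 27 F5 75.
Big-endian: lowest address holds the most-significant byte.
So the memory order matches the most-significant-first order: 76 E1 DB CE A6 27 F5 75.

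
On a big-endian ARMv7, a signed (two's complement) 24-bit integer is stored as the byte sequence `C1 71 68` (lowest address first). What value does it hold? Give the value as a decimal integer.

Big-endian stores the most-significant byte at the lowest address.
The bytes are already most-significant first: 0xC17168.
Top bit is set, so as a signed 24-bit value this is 0xC17168 − 2^24 = -4099736.

-4099736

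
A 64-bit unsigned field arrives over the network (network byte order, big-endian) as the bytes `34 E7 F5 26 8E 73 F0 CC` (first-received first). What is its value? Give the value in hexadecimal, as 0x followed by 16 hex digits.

Big-endian stores the most-significant byte at the lowest address.
The bytes are already most-significant first: 0x34E7F5268E73F0CC.

0x34E7F5268E73F0CC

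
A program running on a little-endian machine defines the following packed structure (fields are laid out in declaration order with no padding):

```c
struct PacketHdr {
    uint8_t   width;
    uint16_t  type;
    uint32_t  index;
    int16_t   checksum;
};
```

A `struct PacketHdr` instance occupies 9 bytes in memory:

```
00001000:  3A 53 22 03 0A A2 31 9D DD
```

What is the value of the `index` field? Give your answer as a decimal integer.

`index` follows `width` (1 B), `type` (2 B), so it starts at offset 1 + 2 = 3 and occupies 4 bytes.
Bytes at offsets 3..6: 03 0A A2 31.
In little-endian order the low byte comes first in memory.
Reassemble most-significant byte first: 31 A2 0A 03 → 0x31A20A03.
0x31A20A03 = 832702979.

832702979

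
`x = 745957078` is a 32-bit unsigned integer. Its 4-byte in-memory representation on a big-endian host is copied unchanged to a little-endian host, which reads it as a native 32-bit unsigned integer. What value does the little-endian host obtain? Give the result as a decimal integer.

745957078 in 32-bit hexadecimal is 0x2C7666D6.
Stored big-endian, the bytes at ascending addresses are 2C 76 66 D6.
Read back as little-endian, the first byte is least significant, giving 0xD666762C.
0xD666762C = 3597039148.

3597039148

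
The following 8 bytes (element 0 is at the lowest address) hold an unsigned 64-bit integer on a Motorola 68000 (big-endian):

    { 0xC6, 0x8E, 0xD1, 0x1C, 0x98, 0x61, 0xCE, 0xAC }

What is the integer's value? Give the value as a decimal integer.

14307602986948480684

Big-endian stores the most-significant byte at the lowest address.
The bytes are already most-significant first: 0xC68ED11C9861CEAC.
0xC68ED11C9861CEAC = 14307602986948480684.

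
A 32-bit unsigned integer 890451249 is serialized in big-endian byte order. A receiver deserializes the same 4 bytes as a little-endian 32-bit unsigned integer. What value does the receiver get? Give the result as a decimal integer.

825561909

890451249 in 32-bit hexadecimal is 0x35133531.
Stored big-endian, the bytes at ascending addresses are 35 13 35 31.
Read back as little-endian, the first byte is least significant, giving 0x31351335.
0x31351335 = 825561909.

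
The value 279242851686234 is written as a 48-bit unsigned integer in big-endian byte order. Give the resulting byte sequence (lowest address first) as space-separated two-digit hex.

FD F8 4A FB 17 5A

279242851686234 in hexadecimal, padded to 48 bits, is 0xFDF84AFB175A.
Split into bytes (most-significant first): FD F8 4A FB 17 5A.
In big-endian order the high byte comes first in memory.
So the memory order matches the most-significant-first order: FD F8 4A FB 17 5A.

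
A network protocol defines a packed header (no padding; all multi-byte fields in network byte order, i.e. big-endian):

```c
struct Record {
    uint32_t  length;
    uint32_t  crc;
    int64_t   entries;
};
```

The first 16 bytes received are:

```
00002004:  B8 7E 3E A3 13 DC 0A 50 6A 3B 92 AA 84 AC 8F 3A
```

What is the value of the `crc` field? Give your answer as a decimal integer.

`crc` follows `length` (4 bytes), so it starts at byte offset 4 and occupies 4 bytes.
Bytes at offsets 4..7: 13 DC 0A 50.
In big-endian order the high byte comes first in memory.
The bytes are already most-significant first: 0x13DC0A50.
0x13DC0A50 = 333187664.

333187664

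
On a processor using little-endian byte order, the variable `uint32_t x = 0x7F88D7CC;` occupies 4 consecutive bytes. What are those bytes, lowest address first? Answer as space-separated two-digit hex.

CC D7 88 7F

Split into bytes (most-significant first): 7F 88 D7 CC.
In little-endian order the low byte comes first in memory.
So at ascending addresses the bytes are CC D7 88 7F.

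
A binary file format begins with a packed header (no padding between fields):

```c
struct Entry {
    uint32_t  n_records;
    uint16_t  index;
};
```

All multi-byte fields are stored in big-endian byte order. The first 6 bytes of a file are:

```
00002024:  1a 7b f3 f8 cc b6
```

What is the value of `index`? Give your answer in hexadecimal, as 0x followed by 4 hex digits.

0xCCB6

`index` follows `n_records` (4 bytes), so it starts at byte offset 4 and occupies 2 bytes.
Bytes at offsets 4..5: CC B6.
Big-endian stores the most-significant byte at the lowest address.
The bytes are already most-significant first: 0xCCB6.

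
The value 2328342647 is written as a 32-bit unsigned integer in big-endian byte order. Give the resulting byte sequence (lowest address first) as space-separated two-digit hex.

8A C7 B0 77

2328342647 in hexadecimal, padded to 32 bits, is 0x8AC7B077.
Split into bytes (most-significant first): 8A C7 B0 77.
In big-endian order the high byte comes first in memory.
So the memory order matches the most-significant-first order: 8A C7 B0 77.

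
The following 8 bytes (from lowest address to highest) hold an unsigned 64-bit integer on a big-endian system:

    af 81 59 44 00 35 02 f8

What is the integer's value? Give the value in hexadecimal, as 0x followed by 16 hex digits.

Big-endian stores the most-significant byte at the lowest address.
The bytes are already most-significant first: 0xAF815944003502F8.

0xAF815944003502F8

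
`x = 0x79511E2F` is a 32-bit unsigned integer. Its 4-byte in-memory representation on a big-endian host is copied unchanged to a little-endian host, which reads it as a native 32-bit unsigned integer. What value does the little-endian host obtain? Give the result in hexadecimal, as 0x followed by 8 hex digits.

Stored big-endian, the bytes at ascending addresses are 79 51 1E 2F.
Read back as little-endian, the first byte is least significant, giving 0x2F1E5179.

0x2F1E5179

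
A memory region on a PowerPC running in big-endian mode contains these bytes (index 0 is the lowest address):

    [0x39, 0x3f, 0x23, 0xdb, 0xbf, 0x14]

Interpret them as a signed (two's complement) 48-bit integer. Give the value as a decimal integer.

Big-endian: lowest address holds the most-significant byte.
The bytes are already most-significant first: 0x393F23DBBF14.
0x393F23DBBF14 = 62943347326740.

62943347326740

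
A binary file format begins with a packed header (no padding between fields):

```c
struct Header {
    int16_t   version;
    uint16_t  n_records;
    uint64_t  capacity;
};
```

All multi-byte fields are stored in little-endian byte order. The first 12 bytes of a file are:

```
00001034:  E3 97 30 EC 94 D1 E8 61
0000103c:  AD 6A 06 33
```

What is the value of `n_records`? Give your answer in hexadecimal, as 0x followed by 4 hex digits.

`n_records` follows `version` (2 bytes), so it starts at byte offset 2 and occupies 2 bytes.
Bytes at offsets 2..3: 30 EC.
Little-endian stores the least-significant byte at the lowest address.
Reassemble most-significant byte first: EC 30 → 0xEC30.

0xEC30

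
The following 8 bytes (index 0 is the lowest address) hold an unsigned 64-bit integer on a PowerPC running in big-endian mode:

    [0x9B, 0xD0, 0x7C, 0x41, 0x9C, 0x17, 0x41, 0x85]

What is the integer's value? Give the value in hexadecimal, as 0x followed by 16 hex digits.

0x9BD07C419C174185

Big-endian: lowest address holds the most-significant byte.
The bytes are already most-significant first: 0x9BD07C419C174185.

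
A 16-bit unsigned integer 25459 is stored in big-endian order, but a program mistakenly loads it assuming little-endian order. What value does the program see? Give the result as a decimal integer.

25459 in 16-bit hexadecimal is 0x6373.
Stored big-endian, the bytes at ascending addresses are 63 73.
Read back as little-endian, the first byte is least significant, giving 0x7363.
0x7363 = 29539.

29539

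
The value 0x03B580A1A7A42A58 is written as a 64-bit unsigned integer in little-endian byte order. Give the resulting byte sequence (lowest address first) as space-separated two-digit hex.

Split into bytes (most-significant first): 03 B5 80 A1 A7 A4 2A 58.
Little-endian stores the least-significant byte at the lowest address.
So at ascending addresses the bytes are 58 2A A4 A7 A1 80 B5 03.

58 2A A4 A7 A1 80 B5 03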